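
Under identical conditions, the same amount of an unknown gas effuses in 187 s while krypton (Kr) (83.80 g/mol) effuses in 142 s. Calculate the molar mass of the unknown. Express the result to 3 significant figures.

145 g/mol

By Graham's law, t_X/t_Kr = √(M_X/M_Kr).
187/142 = 1.317 = √(M_X/83.80)
M_X = 83.80 × 1.317² = 83.80 × 1.734 = 145 g/mol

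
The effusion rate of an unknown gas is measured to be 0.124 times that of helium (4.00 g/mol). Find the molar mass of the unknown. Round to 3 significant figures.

Graham's law gives rate_X/rate_He = √(M_He/M_X).
0.124 = √(4.00/M_X)
M_X = 4.00 / 0.124² = 4.00 / 0.01538 = 260 g/mol

260 g/mol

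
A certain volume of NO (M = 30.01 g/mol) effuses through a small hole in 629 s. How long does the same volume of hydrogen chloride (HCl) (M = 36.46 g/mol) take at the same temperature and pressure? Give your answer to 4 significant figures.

693.3 s

By Graham's law, t_HCl/t_NO = √(M_HCl/M_NO) = √(36.46/30.01) = √1.215 = 1.102.
So the time for HCl is 629 × 1.102 = 693.3 s.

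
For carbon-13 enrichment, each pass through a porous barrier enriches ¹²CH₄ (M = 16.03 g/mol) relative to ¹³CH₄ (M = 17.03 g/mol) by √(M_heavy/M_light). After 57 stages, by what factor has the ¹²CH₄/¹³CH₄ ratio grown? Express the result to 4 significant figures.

5.611

Each stage multiplies the ratio by α = √(17.03/16.03), so after 57 stages the overall factor is α^57 = (17.03/16.03)^(57/2).
= 1.06238^(57/2) = 5.611.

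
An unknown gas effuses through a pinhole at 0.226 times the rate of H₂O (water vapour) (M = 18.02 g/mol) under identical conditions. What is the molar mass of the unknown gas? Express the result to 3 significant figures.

353 g/mol

Since effusion rate ∝ 1/√M, rate_X/rate_H₂O = √(M_H₂O/M_X).
0.226 = √(18.02/M_X)
M_X = 18.02 / 0.226² = 18.02 / 0.05108 = 353 g/mol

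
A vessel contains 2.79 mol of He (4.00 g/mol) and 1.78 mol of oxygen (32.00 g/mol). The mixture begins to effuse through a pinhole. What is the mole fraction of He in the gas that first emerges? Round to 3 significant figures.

0.816

Effusion rate of each component ∝ n_i/√M_i (partial pressure × 1/√M).
Mole fraction of He in the effusate = (n_He/√M_He) / (n_He/√M_He + n_O₂/√M_O₂)
= (2.79/√4.00) / (2.79/√4.00 + 1.78/√32.00) = 1.395/(1.395 + 0.3147) = 0.816.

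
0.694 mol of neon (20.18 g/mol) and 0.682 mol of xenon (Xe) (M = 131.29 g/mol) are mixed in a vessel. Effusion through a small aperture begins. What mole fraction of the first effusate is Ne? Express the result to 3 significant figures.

Rate_i ∝ x_i/√M_i (Graham's law weighted by mole fraction), so the effusate composition follows n_i/√M_i.
Mole fraction of Ne in the effusate = (n_Ne/√M_Ne) / (n_Ne/√M_Ne + n_Xe/√M_Xe)
= (0.694/√20.18) / (0.694/√20.18 + 0.682/√131.29) = 0.1545/(0.1545 + 0.05952) = 0.722.

0.722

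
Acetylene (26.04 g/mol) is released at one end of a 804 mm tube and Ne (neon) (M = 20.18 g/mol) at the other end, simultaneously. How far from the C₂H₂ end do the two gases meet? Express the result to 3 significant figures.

Distances travelled in equal time are proportional to diffusion rates, so d_C₂H₂/d_Ne = √(M_Ne/M_C₂H₂) = √(20.18/26.04) = 0.8803.
With d_C₂H₂ + d_Ne = 804 mm, d_Ne = 804/(1 + 0.8803) = 427.6 mm.
d_C₂H₂ = 804 − 427.6 = 376 mm.

376 mm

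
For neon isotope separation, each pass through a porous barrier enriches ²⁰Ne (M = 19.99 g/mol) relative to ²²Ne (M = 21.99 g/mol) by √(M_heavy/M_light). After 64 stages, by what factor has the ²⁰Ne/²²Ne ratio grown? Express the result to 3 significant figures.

After 64 stages the ratio has grown by (√(21.99/19.99))^64 = (21.99/19.99)^(64/2).
= 1.10005^32 = 21.1.

21.1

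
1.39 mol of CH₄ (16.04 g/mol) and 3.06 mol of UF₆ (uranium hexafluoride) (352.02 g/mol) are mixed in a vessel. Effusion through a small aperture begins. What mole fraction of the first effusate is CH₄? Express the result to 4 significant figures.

Effusion rate of each component ∝ n_i/√M_i (partial pressure × 1/√M).
x_CH₄(eff) = (n_CH₄/√M_CH₄) / (n_CH₄/√M_CH₄ + n_UF₆/√M_UF₆)
= (1.39/√16.04) / (1.39/√16.04 + 3.06/√352.02) = 0.3471/(0.3471 + 0.1631) = 0.6803.

0.6803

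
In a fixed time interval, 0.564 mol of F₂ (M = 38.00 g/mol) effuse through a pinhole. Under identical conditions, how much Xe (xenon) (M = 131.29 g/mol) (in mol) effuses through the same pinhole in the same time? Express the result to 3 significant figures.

0.303 mol

Since effusion rate ∝ 1/√M, rate_Xe/rate_F₂ = √(M_F₂/M_Xe) = √(38.00/131.29) = √0.2894 = 0.5380.
So the amount for Xe is 0.564 × 0.5380 = 0.303 mol.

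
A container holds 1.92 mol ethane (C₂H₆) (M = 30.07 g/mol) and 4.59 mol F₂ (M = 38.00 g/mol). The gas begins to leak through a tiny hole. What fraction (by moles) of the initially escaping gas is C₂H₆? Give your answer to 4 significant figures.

Each component's effusion rate ∝ (its partial pressure)·(1/√M) ∝ n_i/√M_i.
x_C₂H₆(eff) = (n_C₂H₆/√M_C₂H₆) / (n_C₂H₆/√M_C₂H₆ + n_F₂/√M_F₂)
= (1.92/√30.07) / (1.92/√30.07 + 4.59/√38.00) = 0.3501/(0.3501 + 0.7446) = 0.3198.

0.3198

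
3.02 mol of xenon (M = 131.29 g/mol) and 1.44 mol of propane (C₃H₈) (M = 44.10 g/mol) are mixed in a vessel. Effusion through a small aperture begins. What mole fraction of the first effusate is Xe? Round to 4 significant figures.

0.5486

The effusion rate of species i is ∝ p_i/√M_i ∝ n_i/√M_i.
So x_Xe in the escaping gas = (n_Xe/√M_Xe) / Σ(n_i/√M_i)
= (3.02/√131.29) / (3.02/√131.29 + 1.44/√44.10) = 0.2636/(0.2636 + 0.2168) = 0.5486.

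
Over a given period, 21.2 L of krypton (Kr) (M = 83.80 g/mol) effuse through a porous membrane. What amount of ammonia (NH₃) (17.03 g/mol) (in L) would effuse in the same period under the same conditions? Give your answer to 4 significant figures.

Since effusion rate ∝ 1/√M, rate_NH₃/rate_Kr = √(M_Kr/M_NH₃) = √(83.80/17.03) = √4.921 = 2.218.
So the volume for NH₃ is 21.2 × 2.218 = 47.03 L.

47.03 L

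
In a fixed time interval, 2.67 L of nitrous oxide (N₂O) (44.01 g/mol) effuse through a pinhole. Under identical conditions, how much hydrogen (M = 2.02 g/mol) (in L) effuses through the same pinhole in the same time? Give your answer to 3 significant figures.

Graham's law gives rate_H₂/rate_N₂O = √(M_N₂O/M_H₂) = √(44.01/2.02) = √21.79 = 4.668.
So the volume for H₂ is 2.67 × 4.668 = 12.5 L.

12.5 L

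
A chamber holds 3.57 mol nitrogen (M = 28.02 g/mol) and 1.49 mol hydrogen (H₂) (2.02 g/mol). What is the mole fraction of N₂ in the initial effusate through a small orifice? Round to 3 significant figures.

0.391

Rate_i ∝ x_i/√M_i (Graham's law weighted by mole fraction), so the effusate composition follows n_i/√M_i.
x_N₂(eff) = (n_N₂/√M_N₂) / (n_N₂/√M_N₂ + n_H₂/√M_H₂)
= (3.57/√28.02) / (3.57/√28.02 + 1.49/√2.02) = 0.6744/(0.6744 + 1.048) = 0.391.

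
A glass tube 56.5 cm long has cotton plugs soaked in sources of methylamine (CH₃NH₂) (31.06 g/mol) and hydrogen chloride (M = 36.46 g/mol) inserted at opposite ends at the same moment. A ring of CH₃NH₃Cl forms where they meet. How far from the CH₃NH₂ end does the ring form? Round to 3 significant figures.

29.4 cm

In equal time, each gas travels a distance ∝ its rate ∝ 1/√M, so d_CH₃NH₂/d_HCl = √(M_HCl/M_CH₃NH₂) = √(36.46/31.06) = 1.083.
With d_CH₃NH₂ + d_HCl = 56.5 cm, d_HCl = 56.5/(1 + 1.083) = 27.12 cm.
d_CH₃NH₂ = 56.5 − 27.12 = 29.4 cm.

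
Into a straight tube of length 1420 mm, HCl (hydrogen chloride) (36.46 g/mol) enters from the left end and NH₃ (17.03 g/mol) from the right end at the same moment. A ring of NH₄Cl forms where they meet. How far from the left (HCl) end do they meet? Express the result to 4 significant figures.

Distances travelled in equal time are proportional to diffusion rates, so d_HCl/d_NH₃ = √(M_NH₃/M_HCl) = √(17.03/36.46) = 0.6834.
With d_HCl + d_NH₃ = 1420 mm, d_NH₃ = 1420/(1 + 0.6834) = 843.5 mm.
d_HCl = 1420 − 843.5 = 576.5 mm.

576.5 mm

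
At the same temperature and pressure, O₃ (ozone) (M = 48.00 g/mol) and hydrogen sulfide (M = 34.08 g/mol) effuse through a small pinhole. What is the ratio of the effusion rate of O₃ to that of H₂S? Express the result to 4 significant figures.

From Graham's law, rate_O₃/rate_H₂S = √(M_H₂S/M_O₃) = √(34.08/48.00) = √0.7100 = 0.8426.

0.8426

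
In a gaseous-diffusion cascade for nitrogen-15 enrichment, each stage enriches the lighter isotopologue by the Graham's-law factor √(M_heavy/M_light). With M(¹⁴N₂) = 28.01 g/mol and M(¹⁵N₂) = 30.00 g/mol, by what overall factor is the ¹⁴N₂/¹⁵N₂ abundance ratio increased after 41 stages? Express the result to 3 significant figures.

4.08

Each stage multiplies the ratio by α = √(30.00/28.01), so after 41 stages the overall factor is α^41 = (30.00/28.01)^(41/2).
= 1.07105^(41/2) = 4.08.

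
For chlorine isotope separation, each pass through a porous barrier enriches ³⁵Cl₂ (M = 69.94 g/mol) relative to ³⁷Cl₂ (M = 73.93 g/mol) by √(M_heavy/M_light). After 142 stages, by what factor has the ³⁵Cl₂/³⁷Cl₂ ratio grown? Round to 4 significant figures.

After 142 stages the ratio has grown by (√(73.93/69.94))^142 = (73.93/69.94)^(142/2).
= 1.05705^71 = 51.37.

51.37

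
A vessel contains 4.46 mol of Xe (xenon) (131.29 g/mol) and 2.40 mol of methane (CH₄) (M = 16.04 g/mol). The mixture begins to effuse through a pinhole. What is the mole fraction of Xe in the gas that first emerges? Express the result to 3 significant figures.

Effusion rate of each component ∝ n_i/√M_i (partial pressure × 1/√M).
Mole fraction of Xe in the effusate = (n_Xe/√M_Xe) / (n_Xe/√M_Xe + n_CH₄/√M_CH₄)
= (4.46/√131.29) / (4.46/√131.29 + 2.40/√16.04) = 0.3892/(0.3892 + 0.5993) = 0.394.

0.394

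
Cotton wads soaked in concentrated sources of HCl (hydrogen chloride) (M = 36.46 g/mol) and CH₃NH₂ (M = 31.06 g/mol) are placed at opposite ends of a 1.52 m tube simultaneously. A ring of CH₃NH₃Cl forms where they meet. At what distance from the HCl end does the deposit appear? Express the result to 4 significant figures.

0.7296 m

Distances travelled in equal time are proportional to diffusion rates, so d_HCl/d_CH₃NH₂ = √(M_CH₃NH₂/M_HCl) = √(31.06/36.46) = 0.9230.
With d_HCl + d_CH₃NH₂ = 1.52 m, d_CH₃NH₂ = 1.52/(1 + 0.9230) = 0.7904 m.
d_HCl = 1.52 − 0.7904 = 0.7296 m.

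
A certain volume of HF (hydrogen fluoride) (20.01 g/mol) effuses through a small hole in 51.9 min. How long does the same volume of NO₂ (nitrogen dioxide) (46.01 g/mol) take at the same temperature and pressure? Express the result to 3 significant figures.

Using Graham's law: t_NO₂/t_HF = √(M_NO₂/M_HF) = √(46.01/20.01) = √2.299 = 1.516.
So the time for NO₂ is 51.9 × 1.516 = 78.7 min.

78.7 min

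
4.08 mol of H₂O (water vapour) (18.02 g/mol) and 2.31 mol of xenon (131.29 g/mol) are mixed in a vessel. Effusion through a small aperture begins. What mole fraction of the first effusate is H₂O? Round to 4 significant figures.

Rate_i ∝ x_i/√M_i (Graham's law weighted by mole fraction), so the effusate composition follows n_i/√M_i.
So x_H₂O in the escaping gas = (n_H₂O/√M_H₂O) / Σ(n_i/√M_i)
= (4.08/√18.02) / (4.08/√18.02 + 2.31/√131.29) = 0.9611/(0.9611 + 0.2016) = 0.8266.

0.8266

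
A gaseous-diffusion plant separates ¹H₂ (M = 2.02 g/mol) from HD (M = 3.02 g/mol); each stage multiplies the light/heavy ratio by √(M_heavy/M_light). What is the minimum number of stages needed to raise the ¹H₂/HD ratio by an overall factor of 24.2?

16

Single-stage factor α = √(3.02/2.02), so ln α = ½ ln(1.49505) = 0.2011.
Need α^N ≥ 24.2 ⇒ N ≥ ln(24.2) / ln α = 3.186 / 0.2011 = 15.85.
Rounding up, N = 16 stages.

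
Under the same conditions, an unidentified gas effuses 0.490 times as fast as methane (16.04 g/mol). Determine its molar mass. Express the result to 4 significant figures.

Graham's law gives rate_X/rate_CH₄ = √(M_CH₄/M_X).
0.490 = √(16.04/M_X)
M_X = 16.04 / 0.490² = 16.04 / 0.2401 = 66.81 g/mol

66.81 g/mol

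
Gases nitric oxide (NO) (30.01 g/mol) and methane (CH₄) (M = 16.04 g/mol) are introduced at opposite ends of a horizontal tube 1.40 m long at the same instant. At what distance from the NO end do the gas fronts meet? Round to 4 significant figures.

Distances travelled in equal time are proportional to diffusion rates, so d_NO/d_CH₄ = √(M_CH₄/M_NO) = √(16.04/30.01) = 0.7311.
With d_NO + d_CH₄ = 1.40 m, d_CH₄ = 1.40/(1 + 0.7311) = 0.8087 m.
d_NO = 1.40 − 0.8087 = 0.5913 m.

0.5913 m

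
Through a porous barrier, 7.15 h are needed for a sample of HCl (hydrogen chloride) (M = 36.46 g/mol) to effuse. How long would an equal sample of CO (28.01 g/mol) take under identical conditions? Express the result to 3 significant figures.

6.27 h

Graham's law gives t_CO/t_HCl = √(M_CO/M_HCl) = √(28.01/36.46) = √0.7682 = 0.8765.
So the time for CO is 7.15 × 0.8765 = 6.27 h.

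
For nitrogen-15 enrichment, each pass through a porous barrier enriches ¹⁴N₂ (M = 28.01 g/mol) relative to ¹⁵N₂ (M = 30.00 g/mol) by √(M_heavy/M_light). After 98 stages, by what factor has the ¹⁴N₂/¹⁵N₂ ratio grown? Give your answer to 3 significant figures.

Each stage multiplies the ratio by α = √(30.00/28.01), so after 98 stages the overall factor is α^98 = (30.00/28.01)^(98/2).
= 1.07105^49 = 28.9.

28.9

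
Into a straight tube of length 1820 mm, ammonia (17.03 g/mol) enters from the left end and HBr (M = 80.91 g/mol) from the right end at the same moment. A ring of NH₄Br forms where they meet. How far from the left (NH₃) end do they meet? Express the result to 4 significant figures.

Graham's law gives d_NH₃/d_HBr = rate_NH₃/rate_HBr = √(M_HBr/M_NH₃) = √(80.91/17.03) = 2.180.
With d_NH₃ + d_HBr = 1820 mm, d_HBr = 1820/(1 + 2.180) = 572.4 mm.
d_NH₃ = 1820 − 572.4 = 1248 mm.

1248 mm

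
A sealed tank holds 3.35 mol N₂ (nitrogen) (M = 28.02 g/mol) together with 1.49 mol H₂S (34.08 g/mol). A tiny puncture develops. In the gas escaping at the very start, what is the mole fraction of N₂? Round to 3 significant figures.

The effusion rate of species i is ∝ p_i/√M_i ∝ n_i/√M_i.
Mole fraction of N₂ in the effusate = (n_N₂/√M_N₂) / (n_N₂/√M_N₂ + n_H₂S/√M_H₂S)
= (3.35/√28.02) / (3.35/√28.02 + 1.49/√34.08) = 0.6329/(0.6329 + 0.2552) = 0.713.

0.713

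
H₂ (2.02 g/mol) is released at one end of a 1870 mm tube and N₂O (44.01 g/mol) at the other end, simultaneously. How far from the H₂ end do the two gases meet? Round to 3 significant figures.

1540 mm

Graham's law gives d_H₂/d_N₂O = rate_H₂/rate_N₂O = √(M_N₂O/M_H₂) = √(44.01/2.02) = 4.668.
With d_H₂ + d_N₂O = 1870 mm, d_N₂O = 1870/(1 + 4.668) = 329.9 mm.
d_H₂ = 1870 − 329.9 = 1540 mm.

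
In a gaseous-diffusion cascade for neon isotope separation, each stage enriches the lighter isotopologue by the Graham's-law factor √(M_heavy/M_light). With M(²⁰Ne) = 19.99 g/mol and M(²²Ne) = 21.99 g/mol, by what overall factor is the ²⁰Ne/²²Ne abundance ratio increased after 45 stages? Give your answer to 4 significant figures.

Each stage multiplies the ratio by α = √(21.99/19.99), so after 45 stages the overall factor is α^45 = (21.99/19.99)^(45/2).
= 1.10005^(45/2) = 8.546.

8.546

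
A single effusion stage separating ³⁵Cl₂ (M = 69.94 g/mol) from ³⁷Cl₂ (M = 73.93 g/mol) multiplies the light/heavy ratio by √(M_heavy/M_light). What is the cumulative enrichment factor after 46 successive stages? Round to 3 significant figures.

Overall factor = α^46 with α = √(73.93/69.94), i.e. (73.93/69.94)^(46/2).
= 1.05705^23 = 3.58.

3.58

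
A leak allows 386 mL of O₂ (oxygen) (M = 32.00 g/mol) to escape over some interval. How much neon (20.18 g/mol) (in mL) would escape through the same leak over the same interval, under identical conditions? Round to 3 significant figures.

486 mL

Since effusion rate ∝ 1/√M, rate_Ne/rate_O₂ = √(M_O₂/M_Ne) = √(32.00/20.18) = √1.586 = 1.259.
So the volume for Ne is 386 × 1.259 = 486 mL.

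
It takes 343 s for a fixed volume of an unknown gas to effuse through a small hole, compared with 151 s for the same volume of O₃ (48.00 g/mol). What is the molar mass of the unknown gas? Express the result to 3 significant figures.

Graham's law gives t_X/t_O₃ = √(M_X/M_O₃).
343/151 = 2.272 = √(M_X/48.00)
M_X = 48.00 × 2.272² = 48.00 × 5.160 = 248 g/mol

248 g/mol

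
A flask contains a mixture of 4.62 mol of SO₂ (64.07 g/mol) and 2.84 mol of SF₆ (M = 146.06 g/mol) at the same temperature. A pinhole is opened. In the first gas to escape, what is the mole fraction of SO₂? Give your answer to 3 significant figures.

0.711

The effusion rate of species i is ∝ p_i/√M_i ∝ n_i/√M_i.
x_SO₂(eff) = (n_SO₂/√M_SO₂) / (n_SO₂/√M_SO₂ + n_SF₆/√M_SF₆)
= (4.62/√64.07) / (4.62/√64.07 + 2.84/√146.06) = 0.5772/(0.5772 + 0.2350) = 0.711.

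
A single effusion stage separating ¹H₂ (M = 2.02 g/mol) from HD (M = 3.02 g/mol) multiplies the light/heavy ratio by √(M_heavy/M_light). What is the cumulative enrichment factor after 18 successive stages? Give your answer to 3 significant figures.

Each stage multiplies the ratio by α = √(3.02/2.02), so after 18 stages the overall factor is α^18 = (3.02/2.02)^(18/2).
= 1.49505^9 = 37.3.

37.3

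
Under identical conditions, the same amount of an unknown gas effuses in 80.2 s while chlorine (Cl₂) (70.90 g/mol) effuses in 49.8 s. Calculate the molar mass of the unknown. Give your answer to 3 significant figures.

184 g/mol

From Graham's law, t_X/t_Cl₂ = √(M_X/M_Cl₂).
80.2/49.8 = 1.610 = √(M_X/70.90)
M_X = 70.90 × 1.610² = 70.90 × 2.594 = 184 g/mol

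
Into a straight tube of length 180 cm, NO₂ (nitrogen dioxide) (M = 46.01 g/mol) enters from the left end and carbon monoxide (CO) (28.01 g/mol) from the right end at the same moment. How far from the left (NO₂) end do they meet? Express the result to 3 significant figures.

78.9 cm

In equal time, each gas travels a distance ∝ its rate ∝ 1/√M, so d_NO₂/d_CO = √(M_CO/M_NO₂) = √(28.01/46.01) = 0.7802.
With d_NO₂ + d_CO = 180 cm, d_CO = 180/(1 + 0.7802) = 101.1 cm.
d_NO₂ = 180 − 101.1 = 78.9 cm.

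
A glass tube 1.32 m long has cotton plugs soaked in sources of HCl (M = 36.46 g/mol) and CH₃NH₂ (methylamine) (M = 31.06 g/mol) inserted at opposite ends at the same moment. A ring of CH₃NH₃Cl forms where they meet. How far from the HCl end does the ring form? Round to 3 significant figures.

Distances travelled in equal time are proportional to diffusion rates, so d_HCl/d_CH₃NH₂ = √(M_CH₃NH₂/M_HCl) = √(31.06/36.46) = 0.9230.
With d_HCl + d_CH₃NH₂ = 1.32 m, d_CH₃NH₂ = 1.32/(1 + 0.9230) = 0.6864 m.
d_HCl = 1.32 − 0.6864 = 0.634 m.

0.634 m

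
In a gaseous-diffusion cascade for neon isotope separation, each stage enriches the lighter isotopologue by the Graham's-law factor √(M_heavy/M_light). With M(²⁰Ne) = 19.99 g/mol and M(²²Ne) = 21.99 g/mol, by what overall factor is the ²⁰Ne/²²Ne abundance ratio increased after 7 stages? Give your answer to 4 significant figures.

After 7 stages the ratio has grown by (√(21.99/19.99))^7 = (21.99/19.99)^(7/2).
= 1.10005^(7/2) = 1.396.

1.396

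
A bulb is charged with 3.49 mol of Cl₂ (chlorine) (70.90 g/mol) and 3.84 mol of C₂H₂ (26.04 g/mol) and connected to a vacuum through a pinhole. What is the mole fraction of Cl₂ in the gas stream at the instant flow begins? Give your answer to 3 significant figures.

Rate_i ∝ x_i/√M_i (Graham's law weighted by mole fraction), so the effusate composition follows n_i/√M_i.
Mole fraction of Cl₂ in the effusate = (n_Cl₂/√M_Cl₂) / (n_Cl₂/√M_Cl₂ + n_C₂H₂/√M_C₂H₂)
= (3.49/√70.90) / (3.49/√70.90 + 3.84/√26.04) = 0.4145/(0.4145 + 0.7525) = 0.355.

0.355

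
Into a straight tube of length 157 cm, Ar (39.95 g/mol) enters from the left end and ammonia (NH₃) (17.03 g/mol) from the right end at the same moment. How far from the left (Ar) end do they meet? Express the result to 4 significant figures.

62.02 cm

Graham's law gives d_Ar/d_NH₃ = rate_Ar/rate_NH₃ = √(M_NH₃/M_Ar) = √(17.03/39.95) = 0.6529.
With d_Ar + d_NH₃ = 157 cm, d_NH₃ = 157/(1 + 0.6529) = 94.98 cm.
d_Ar = 157 − 94.98 = 62.02 cm.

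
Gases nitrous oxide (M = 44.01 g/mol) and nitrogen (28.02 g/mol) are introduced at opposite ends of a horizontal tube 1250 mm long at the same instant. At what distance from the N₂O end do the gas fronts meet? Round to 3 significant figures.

555 mm

Graham's law gives d_N₂O/d_N₂ = rate_N₂O/rate_N₂ = √(M_N₂/M_N₂O) = √(28.02/44.01) = 0.7979.
With d_N₂O + d_N₂ = 1250 mm, d_N₂ = 1250/(1 + 0.7979) = 695.2 mm.
d_N₂O = 1250 − 695.2 = 555 mm.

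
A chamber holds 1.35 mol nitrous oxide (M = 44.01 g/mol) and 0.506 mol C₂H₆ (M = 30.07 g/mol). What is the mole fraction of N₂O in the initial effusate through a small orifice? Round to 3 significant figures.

0.688

Rate_i ∝ x_i/√M_i (Graham's law weighted by mole fraction), so the effusate composition follows n_i/√M_i.
x_N₂O(eff) = (n_N₂O/√M_N₂O) / (n_N₂O/√M_N₂O + n_C₂H₆/√M_C₂H₆)
= (1.35/√44.01) / (1.35/√44.01 + 0.506/√30.07) = 0.2035/(0.2035 + 0.09227) = 0.688.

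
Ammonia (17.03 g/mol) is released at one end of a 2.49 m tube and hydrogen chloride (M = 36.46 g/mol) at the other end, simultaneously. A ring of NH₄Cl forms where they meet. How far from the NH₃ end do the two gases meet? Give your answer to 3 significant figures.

1.48 m

Graham's law gives d_NH₃/d_HCl = rate_NH₃/rate_HCl = √(M_HCl/M_NH₃) = √(36.46/17.03) = 1.463.
With d_NH₃ + d_HCl = 2.49 m, d_HCl = 2.49/(1 + 1.463) = 1.011 m.
d_NH₃ = 2.49 − 1.011 = 1.48 m.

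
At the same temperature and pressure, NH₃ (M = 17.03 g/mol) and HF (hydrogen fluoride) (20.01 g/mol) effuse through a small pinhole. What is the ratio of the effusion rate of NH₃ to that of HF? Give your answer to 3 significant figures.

Using Graham's law: rate_NH₃/rate_HF = √(M_HF/M_NH₃) = √(20.01/17.03) = √1.175 = 1.08.

1.08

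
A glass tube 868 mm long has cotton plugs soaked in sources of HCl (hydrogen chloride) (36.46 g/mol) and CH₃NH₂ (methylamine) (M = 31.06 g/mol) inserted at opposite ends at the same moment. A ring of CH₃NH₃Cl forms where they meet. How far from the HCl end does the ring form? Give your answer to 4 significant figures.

416.6 mm

Distances travelled in equal time are proportional to diffusion rates, so d_HCl/d_CH₃NH₂ = √(M_CH₃NH₂/M_HCl) = √(31.06/36.46) = 0.9230.
With d_HCl + d_CH₃NH₂ = 868 mm, d_CH₃NH₂ = 868/(1 + 0.9230) = 451.4 mm.
d_HCl = 868 − 451.4 = 416.6 mm.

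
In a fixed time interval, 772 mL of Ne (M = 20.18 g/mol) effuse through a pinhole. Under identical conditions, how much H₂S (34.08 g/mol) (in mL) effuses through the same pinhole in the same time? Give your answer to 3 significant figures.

From Graham's law, rate_H₂S/rate_Ne = √(M_Ne/M_H₂S) = √(20.18/34.08) = √0.5921 = 0.7695.
So the volume for H₂S is 772 × 0.7695 = 594 mL.

594 mL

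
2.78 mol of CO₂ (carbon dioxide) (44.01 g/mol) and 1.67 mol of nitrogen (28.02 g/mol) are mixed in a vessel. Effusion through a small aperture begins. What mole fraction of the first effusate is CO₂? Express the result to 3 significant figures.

Rate_i ∝ x_i/√M_i (Graham's law weighted by mole fraction), so the effusate composition follows n_i/√M_i.
So x_CO₂ in the escaping gas = (n_CO₂/√M_CO₂) / Σ(n_i/√M_i)
= (2.78/√44.01) / (2.78/√44.01 + 1.67/√28.02) = 0.4191/(0.4191 + 0.3155) = 0.570.

0.570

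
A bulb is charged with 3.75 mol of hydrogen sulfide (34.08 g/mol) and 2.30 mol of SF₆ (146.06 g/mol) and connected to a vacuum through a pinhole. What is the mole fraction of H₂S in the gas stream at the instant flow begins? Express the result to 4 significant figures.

The effusion rate of species i is ∝ p_i/√M_i ∝ n_i/√M_i.
x_H₂S(eff) = (n_H₂S/√M_H₂S) / (n_H₂S/√M_H₂S + n_SF₆/√M_SF₆)
= (3.75/√34.08) / (3.75/√34.08 + 2.30/√146.06) = 0.6424/(0.6424 + 0.1903) = 0.7714.

0.7714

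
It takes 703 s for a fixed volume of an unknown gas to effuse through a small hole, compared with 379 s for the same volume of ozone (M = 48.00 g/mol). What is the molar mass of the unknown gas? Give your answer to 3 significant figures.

By Graham's law, t_X/t_O₃ = √(M_X/M_O₃).
703/379 = 1.855 = √(M_X/48.00)
M_X = 48.00 × 1.855² = 48.00 × 3.441 = 165 g/mol

165 g/mol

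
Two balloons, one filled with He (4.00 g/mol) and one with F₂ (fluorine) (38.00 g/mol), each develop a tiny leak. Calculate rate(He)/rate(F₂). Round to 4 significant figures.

By Graham's law, rate_He/rate_F₂ = √(M_F₂/M_He) = √(38.00/4.00) = √9.500 = 3.082.

3.082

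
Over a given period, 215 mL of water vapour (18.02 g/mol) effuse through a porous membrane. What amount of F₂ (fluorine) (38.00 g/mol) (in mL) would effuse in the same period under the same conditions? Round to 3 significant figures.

Graham's law gives rate_F₂/rate_H₂O = √(M_H₂O/M_F₂) = √(18.02/38.00) = √0.4742 = 0.6886.
So the volume for F₂ is 215 × 0.6886 = 148 mL.

148 mL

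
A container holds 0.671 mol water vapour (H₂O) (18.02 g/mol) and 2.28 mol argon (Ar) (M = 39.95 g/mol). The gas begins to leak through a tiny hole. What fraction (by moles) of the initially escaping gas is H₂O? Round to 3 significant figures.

0.305

The effusion rate of species i is ∝ p_i/√M_i ∝ n_i/√M_i.
So x_H₂O in the escaping gas = (n_H₂O/√M_H₂O) / Σ(n_i/√M_i)
= (0.671/√18.02) / (0.671/√18.02 + 2.28/√39.95) = 0.1581/(0.1581 + 0.3607) = 0.305.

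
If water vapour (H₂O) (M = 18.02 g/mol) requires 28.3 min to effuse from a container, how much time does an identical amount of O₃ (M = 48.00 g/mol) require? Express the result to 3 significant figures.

Since effusion rate ∝ 1/√M, t_O₃/t_H₂O = √(M_O₃/M_H₂O) = √(48.00/18.02) = √2.664 = 1.632.
So the time for O₃ is 28.3 × 1.632 = 46.2 min.

46.2 min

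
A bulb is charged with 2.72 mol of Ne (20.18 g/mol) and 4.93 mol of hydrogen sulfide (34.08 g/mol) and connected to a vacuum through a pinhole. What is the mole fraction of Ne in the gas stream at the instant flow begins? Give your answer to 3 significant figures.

0.418

Rate_i ∝ x_i/√M_i (Graham's law weighted by mole fraction), so the effusate composition follows n_i/√M_i.
x_Ne(eff) = (n_Ne/√M_Ne) / (n_Ne/√M_Ne + n_H₂S/√M_H₂S)
= (2.72/√20.18) / (2.72/√20.18 + 4.93/√34.08) = 0.6055/(0.6055 + 0.8445) = 0.418.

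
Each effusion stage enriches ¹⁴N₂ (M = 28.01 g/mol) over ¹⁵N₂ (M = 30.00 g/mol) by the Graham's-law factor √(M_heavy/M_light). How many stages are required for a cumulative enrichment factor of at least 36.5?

105

With α = √(30.00/28.01) per stage, ln α = ½ ln(1.07105) = 0.03432.
Need α^N ≥ 36.5 ⇒ N ≥ ln(36.5) / ln α = 3.597 / 0.03432 = 104.82.
So at least 105 stages are needed.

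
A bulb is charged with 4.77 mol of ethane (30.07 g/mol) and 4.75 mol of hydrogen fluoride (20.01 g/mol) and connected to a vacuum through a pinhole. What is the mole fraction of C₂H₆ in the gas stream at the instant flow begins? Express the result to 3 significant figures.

The effusion rate of species i is ∝ p_i/√M_i ∝ n_i/√M_i.
Mole fraction of C₂H₆ in the effusate = (n_C₂H₆/√M_C₂H₆) / (n_C₂H₆/√M_C₂H₆ + n_HF/√M_HF)
= (4.77/√30.07) / (4.77/√30.07 + 4.75/√20.01) = 0.8699/(0.8699 + 1.062) = 0.450.

0.450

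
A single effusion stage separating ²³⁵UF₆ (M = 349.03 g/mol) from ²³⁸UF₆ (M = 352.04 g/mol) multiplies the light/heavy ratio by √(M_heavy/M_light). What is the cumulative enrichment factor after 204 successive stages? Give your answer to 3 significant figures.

The single-stage factor is √(M_heavy/M_light), so 204 stages give [√(352.04/349.03)]^204 = (352.04/349.03)^(204/2).
= 1.00862^102 = 2.40.

2.40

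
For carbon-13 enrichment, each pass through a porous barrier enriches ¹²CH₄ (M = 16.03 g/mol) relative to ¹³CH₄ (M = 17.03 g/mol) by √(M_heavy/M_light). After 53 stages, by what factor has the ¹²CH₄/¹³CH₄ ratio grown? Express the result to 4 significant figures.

4.971

Each stage multiplies the ratio by α = √(17.03/16.03), so after 53 stages the overall factor is α^53 = (17.03/16.03)^(53/2).
= 1.06238^(53/2) = 4.971.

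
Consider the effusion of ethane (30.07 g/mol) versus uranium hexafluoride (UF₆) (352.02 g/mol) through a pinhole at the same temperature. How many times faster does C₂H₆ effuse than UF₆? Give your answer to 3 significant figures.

3.42

Graham's law gives rate_C₂H₆/rate_UF₆ = √(M_UF₆/M_C₂H₆) = √(352.02/30.07) = √11.71 = 3.42.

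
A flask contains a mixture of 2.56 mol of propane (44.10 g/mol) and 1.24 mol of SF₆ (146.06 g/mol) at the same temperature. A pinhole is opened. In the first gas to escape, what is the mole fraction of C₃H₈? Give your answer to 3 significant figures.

The effusion rate of species i is ∝ p_i/√M_i ∝ n_i/√M_i.
Mole fraction of C₃H₈ in the effusate = (n_C₃H₈/√M_C₃H₈) / (n_C₃H₈/√M_C₃H₈ + n_SF₆/√M_SF₆)
= (2.56/√44.10) / (2.56/√44.10 + 1.24/√146.06) = 0.3855/(0.3855 + 0.1026) = 0.790.

0.790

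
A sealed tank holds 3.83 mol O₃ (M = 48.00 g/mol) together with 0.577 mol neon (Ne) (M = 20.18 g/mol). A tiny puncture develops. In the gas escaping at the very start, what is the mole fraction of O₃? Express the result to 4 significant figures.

0.8115

Each component's effusion rate ∝ (its partial pressure)·(1/√M) ∝ n_i/√M_i.
Mole fraction of O₃ in the effusate = (n_O₃/√M_O₃) / (n_O₃/√M_O₃ + n_Ne/√M_Ne)
= (3.83/√48.00) / (3.83/√48.00 + 0.577/√20.18) = 0.5528/(0.5528 + 0.1284) = 0.8115.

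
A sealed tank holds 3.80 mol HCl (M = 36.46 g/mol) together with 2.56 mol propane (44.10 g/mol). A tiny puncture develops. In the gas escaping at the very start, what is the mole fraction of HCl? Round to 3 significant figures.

The effusion rate of species i is ∝ p_i/√M_i ∝ n_i/√M_i.
Mole fraction of HCl in the effusate = (n_HCl/√M_HCl) / (n_HCl/√M_HCl + n_C₃H₈/√M_C₃H₈)
= (3.80/√36.46) / (3.80/√36.46 + 2.56/√44.10) = 0.6293/(0.6293 + 0.3855) = 0.620.

0.620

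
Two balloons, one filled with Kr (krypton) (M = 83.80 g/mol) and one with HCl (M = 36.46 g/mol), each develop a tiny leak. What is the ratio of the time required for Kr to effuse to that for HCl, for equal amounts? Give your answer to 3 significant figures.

By Graham's law, t_Kr/t_HCl = √(M_Kr/M_HCl) = √(83.80/36.46) = √2.298 = 1.52.

1.52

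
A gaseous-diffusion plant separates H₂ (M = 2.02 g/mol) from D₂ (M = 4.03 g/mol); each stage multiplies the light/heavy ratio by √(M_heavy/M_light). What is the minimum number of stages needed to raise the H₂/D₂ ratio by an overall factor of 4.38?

5

With α = √(4.03/2.02) per stage, ln α = ½ ln(1.99505) = 0.3453.
Need α^N ≥ 4.38 ⇒ N ≥ ln(4.38) / ln α = 1.477 / 0.3453 = 4.28.
Minimum whole number of stages: N = 5.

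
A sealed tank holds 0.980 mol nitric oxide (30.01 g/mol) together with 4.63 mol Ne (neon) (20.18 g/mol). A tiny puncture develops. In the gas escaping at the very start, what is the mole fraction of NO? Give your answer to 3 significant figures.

0.148

Each component's effusion rate ∝ (its partial pressure)·(1/√M) ∝ n_i/√M_i.
Mole fraction of NO in the effusate = (n_NO/√M_NO) / (n_NO/√M_NO + n_Ne/√M_Ne)
= (0.980/√30.01) / (0.980/√30.01 + 4.63/√20.18) = 0.1789/(0.1789 + 1.031) = 0.148.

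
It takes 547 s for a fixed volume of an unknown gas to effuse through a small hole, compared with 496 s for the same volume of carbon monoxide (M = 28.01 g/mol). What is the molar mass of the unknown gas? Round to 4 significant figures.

34.07 g/mol

Graham's law gives t_X/t_CO = √(M_X/M_CO).
547/496 = 1.103 = √(M_X/28.01)
M_X = 28.01 × 1.103² = 28.01 × 1.216 = 34.07 g/mol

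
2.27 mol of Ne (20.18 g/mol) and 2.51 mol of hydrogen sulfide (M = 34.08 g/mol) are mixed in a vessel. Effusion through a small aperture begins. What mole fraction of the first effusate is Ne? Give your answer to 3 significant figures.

Rate_i ∝ x_i/√M_i (Graham's law weighted by mole fraction), so the effusate composition follows n_i/√M_i.
x_Ne(eff) = (n_Ne/√M_Ne) / (n_Ne/√M_Ne + n_H₂S/√M_H₂S)
= (2.27/√20.18) / (2.27/√20.18 + 2.51/√34.08) = 0.5053/(0.5053 + 0.4300) = 0.540.

0.540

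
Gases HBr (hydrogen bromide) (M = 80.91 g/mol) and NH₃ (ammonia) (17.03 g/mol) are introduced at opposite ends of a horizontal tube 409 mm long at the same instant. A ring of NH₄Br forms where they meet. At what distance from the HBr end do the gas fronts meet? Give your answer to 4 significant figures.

Distances travelled in equal time are proportional to diffusion rates, so d_HBr/d_NH₃ = √(M_NH₃/M_HBr) = √(17.03/80.91) = 0.4588.
With d_HBr + d_NH₃ = 409 mm, d_NH₃ = 409/(1 + 0.4588) = 280.4 mm.
d_HBr = 409 − 280.4 = 128.6 mm.

128.6 mm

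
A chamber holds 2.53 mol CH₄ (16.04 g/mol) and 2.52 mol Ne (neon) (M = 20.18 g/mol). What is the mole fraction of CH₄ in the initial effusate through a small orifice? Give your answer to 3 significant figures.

0.530

The effusion rate of species i is ∝ p_i/√M_i ∝ n_i/√M_i.
So x_CH₄ in the escaping gas = (n_CH₄/√M_CH₄) / Σ(n_i/√M_i)
= (2.53/√16.04) / (2.53/√16.04 + 2.52/√20.18) = 0.6317/(0.6317 + 0.5610) = 0.530.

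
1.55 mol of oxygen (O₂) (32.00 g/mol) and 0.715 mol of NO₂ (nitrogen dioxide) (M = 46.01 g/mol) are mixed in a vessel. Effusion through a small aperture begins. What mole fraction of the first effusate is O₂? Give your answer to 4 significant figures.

0.7222

Rate_i ∝ x_i/√M_i (Graham's law weighted by mole fraction), so the effusate composition follows n_i/√M_i.
x_O₂(eff) = (n_O₂/√M_O₂) / (n_O₂/√M_O₂ + n_NO₂/√M_NO₂)
= (1.55/√32.00) / (1.55/√32.00 + 0.715/√46.01) = 0.2740/(0.2740 + 0.1054) = 0.7222.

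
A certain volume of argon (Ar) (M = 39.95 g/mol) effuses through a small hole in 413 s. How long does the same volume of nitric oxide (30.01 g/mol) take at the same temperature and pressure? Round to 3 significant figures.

358 s

From Graham's law, t_NO/t_Ar = √(M_NO/M_Ar) = √(30.01/39.95) = √0.7512 = 0.8667.
So the time for NO is 413 × 0.8667 = 358 s.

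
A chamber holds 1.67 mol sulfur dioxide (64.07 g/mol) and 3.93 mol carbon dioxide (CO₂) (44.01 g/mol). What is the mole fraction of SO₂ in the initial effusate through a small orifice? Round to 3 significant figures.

0.260

The effusion rate of species i is ∝ p_i/√M_i ∝ n_i/√M_i.
x_SO₂(eff) = (n_SO₂/√M_SO₂) / (n_SO₂/√M_SO₂ + n_CO₂/√M_CO₂)
= (1.67/√64.07) / (1.67/√64.07 + 3.93/√44.01) = 0.2086/(0.2086 + 0.5924) = 0.260.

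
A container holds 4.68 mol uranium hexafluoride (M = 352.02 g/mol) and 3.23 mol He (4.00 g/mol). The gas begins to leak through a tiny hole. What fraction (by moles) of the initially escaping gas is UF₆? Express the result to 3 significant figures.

0.134

Effusion rate of each component ∝ n_i/√M_i (partial pressure × 1/√M).
So x_UF₆ in the escaping gas = (n_UF₆/√M_UF₆) / Σ(n_i/√M_i)
= (4.68/√352.02) / (4.68/√352.02 + 3.23/√4.00) = 0.2494/(0.2494 + 1.615) = 0.134.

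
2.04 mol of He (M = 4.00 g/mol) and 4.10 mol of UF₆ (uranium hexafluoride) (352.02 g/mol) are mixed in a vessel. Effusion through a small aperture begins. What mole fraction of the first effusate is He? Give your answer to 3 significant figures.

Rate_i ∝ x_i/√M_i (Graham's law weighted by mole fraction), so the effusate composition follows n_i/√M_i.
Mole fraction of He in the effusate = (n_He/√M_He) / (n_He/√M_He + n_UF₆/√M_UF₆)
= (2.04/√4.00) / (2.04/√4.00 + 4.10/√352.02) = 1.020/(1.020 + 0.2185) = 0.824.

0.824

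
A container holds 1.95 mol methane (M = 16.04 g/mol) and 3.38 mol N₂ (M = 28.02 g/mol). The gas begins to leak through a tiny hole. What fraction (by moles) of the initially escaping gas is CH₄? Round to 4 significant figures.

The effusion rate of species i is ∝ p_i/√M_i ∝ n_i/√M_i.
So x_CH₄ in the escaping gas = (n_CH₄/√M_CH₄) / Σ(n_i/√M_i)
= (1.95/√16.04) / (1.95/√16.04 + 3.38/√28.02) = 0.4869/(0.4869 + 0.6385) = 0.4326.

0.4326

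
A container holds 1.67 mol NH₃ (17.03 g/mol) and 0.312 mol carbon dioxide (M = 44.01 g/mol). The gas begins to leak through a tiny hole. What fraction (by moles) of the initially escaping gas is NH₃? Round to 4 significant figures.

0.8959

Effusion rate of each component ∝ n_i/√M_i (partial pressure × 1/√M).
x_NH₃(eff) = (n_NH₃/√M_NH₃) / (n_NH₃/√M_NH₃ + n_CO₂/√M_CO₂)
= (1.67/√17.03) / (1.67/√17.03 + 0.312/√44.01) = 0.4047/(0.4047 + 0.04703) = 0.8959.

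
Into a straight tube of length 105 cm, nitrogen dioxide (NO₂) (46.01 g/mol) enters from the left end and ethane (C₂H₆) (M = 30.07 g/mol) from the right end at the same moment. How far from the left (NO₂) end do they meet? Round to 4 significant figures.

Graham's law gives d_NO₂/d_C₂H₆ = rate_NO₂/rate_C₂H₆ = √(M_C₂H₆/M_NO₂) = √(30.07/46.01) = 0.8084.
With d_NO₂ + d_C₂H₆ = 105 cm, d_C₂H₆ = 105/(1 + 0.8084) = 58.06 cm.
d_NO₂ = 105 − 58.06 = 46.94 cm.

46.94 cm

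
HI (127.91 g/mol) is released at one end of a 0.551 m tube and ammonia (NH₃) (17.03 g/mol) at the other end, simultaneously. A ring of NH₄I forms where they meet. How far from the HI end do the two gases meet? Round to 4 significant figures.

Distances travelled in equal time are proportional to diffusion rates, so d_HI/d_NH₃ = √(M_NH₃/M_HI) = √(17.03/127.91) = 0.3649.
With d_HI + d_NH₃ = 0.551 m, d_NH₃ = 0.551/(1 + 0.3649) = 0.4037 m.
d_HI = 0.551 − 0.4037 = 0.1473 m.

0.1473 m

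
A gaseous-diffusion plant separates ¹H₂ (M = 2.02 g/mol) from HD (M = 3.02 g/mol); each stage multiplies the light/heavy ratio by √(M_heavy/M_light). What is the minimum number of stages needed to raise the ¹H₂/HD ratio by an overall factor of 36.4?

18

Per stage α = (3.02/2.02)^(1/2) = 1.49505^0.5, giving ln α = 0.2011.
Need α^N ≥ 36.4 ⇒ N ≥ ln(36.4) / ln α = 3.595 / 0.2011 = 17.88.
So at least 18 stages are needed.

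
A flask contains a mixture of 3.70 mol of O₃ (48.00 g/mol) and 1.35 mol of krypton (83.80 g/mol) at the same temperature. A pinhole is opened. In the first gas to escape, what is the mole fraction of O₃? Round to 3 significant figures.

0.784

Rate_i ∝ x_i/√M_i (Graham's law weighted by mole fraction), so the effusate composition follows n_i/√M_i.
So x_O₃ in the escaping gas = (n_O₃/√M_O₃) / Σ(n_i/√M_i)
= (3.70/√48.00) / (3.70/√48.00 + 1.35/√83.80) = 0.5340/(0.5340 + 0.1475) = 0.784.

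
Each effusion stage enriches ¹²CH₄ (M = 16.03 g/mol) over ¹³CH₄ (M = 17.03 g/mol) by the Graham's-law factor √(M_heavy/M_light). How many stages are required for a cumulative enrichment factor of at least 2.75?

Single-stage factor α = √(17.03/16.03), so ln α = ½ ln(1.06238) = 0.03026.
Need α^N ≥ 2.75 ⇒ N ≥ ln(2.75) / ln α = 1.012 / 0.03026 = 33.43.
Rounding up, N = 34 stages.

34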